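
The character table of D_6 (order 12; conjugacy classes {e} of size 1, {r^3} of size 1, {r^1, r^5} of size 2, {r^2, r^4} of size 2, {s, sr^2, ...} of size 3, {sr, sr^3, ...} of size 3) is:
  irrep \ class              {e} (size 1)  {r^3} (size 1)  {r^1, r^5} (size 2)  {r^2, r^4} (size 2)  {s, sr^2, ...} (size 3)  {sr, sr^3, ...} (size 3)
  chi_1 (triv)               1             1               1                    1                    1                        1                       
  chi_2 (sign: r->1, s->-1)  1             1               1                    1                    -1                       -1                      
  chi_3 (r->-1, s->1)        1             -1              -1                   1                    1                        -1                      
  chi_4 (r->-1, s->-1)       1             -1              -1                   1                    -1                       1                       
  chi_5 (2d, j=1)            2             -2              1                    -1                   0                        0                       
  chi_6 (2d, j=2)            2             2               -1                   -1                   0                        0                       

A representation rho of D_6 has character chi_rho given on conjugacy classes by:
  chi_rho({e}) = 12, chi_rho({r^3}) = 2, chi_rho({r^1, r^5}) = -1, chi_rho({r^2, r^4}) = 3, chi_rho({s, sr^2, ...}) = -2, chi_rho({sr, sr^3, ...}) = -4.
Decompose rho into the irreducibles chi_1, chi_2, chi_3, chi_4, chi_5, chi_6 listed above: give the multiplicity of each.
Multiplicities: chi_1: 0, chi_2: 3, chi_3: 2, chi_4: 1, chi_5: 1, chi_6: 2.

Justification: Use <chi_rho, chi> = (1/|G|) sum_C |C| * chi_rho(C) * conj(chi(C)) with |G| = 12 for each irreducible chi in the table:
  <chi_rho, chi_1> = (1/12)[1*(12)*conj(1) + 1*(2)*conj(1) + 2*(-1)*conj(1) + 2*(3)*conj(1) + 3*(-2)*conj(1) + 3*(-4)*conj(1)]
      = (1/12)[(12) + (2) + (-2) + (6) + (-6) + (-12)] = 0/12 = 0
  <chi_rho, chi_2> = (1/12)[1*(12)*conj(1) + 1*(2)*conj(1) + 2*(-1)*conj(1) + 2*(3)*conj(1) + 3*(-2)*conj(-1) + 3*(-4)*conj(-1)]
      = (1/12)[(12) + (2) + (-2) + (6) + (6) + (12)] = 36/12 = 3
  <chi_rho, chi_3> = (1/12)[1*(12)*conj(1) + 1*(2)*conj(-1) + 2*(-1)*conj(-1) + 2*(3)*conj(1) + 3*(-2)*conj(1) + 3*(-4)*conj(-1)]
      = (1/12)[(12) + (-2) + (2) + (6) + (-6) + (12)] = 24/12 = 2
  <chi_rho, chi_4> = (1/12)[1*(12)*conj(1) + 1*(2)*conj(-1) + 2*(-1)*conj(-1) + 2*(3)*conj(1) + 3*(-2)*conj(-1) + 3*(-4)*conj(1)]
      = (1/12)[(12) + (-2) + (2) + (6) + (6) + (-12)] = 12/12 = 1
  <chi_rho, chi_5> = (1/12)[1*(12)*conj(2) + 1*(2)*conj(-2) + 2*(-1)*conj(1) + 2*(3)*conj(-1) + 3*(-2)*conj(0) + 3*(-4)*conj(0)]
      = (1/12)[(24) + (-4) + (-2) + (-6) + (0) + (0)] = 12/12 = 1
  <chi_rho, chi_6> = (1/12)[1*(12)*conj(2) + 1*(2)*conj(2) + 2*(-1)*conj(-1) + 2*(3)*conj(-1) + 3*(-2)*conj(0) + 3*(-4)*conj(0)]
      = (1/12)[(24) + (4) + (2) + (-6) + (0) + (0)] = 24/12 = 2
Dimension check: dim(rho) = sum (mult * dim) = 0*1 + 3*1 + 2*1 + 1*1 + 1*2 + 2*2 = 12 = chi_rho(e) = 12.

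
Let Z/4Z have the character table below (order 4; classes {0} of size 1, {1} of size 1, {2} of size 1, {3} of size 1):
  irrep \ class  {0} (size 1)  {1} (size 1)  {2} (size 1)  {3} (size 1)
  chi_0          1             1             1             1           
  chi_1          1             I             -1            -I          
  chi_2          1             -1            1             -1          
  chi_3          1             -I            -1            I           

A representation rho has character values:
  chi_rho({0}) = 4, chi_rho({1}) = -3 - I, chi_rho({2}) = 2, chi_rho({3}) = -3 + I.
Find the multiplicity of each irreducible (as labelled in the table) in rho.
Multiplicities: chi_0: 0, chi_1: 0, chi_2: 3, chi_3: 1.

Working: Use <chi_rho, chi> = (1/|G|) sum_C |C| * chi_rho(C) * conj(chi(C)) with |G| = 4 for each irreducible chi in the table:
  <chi_rho, chi_0> = (1/4)[1*(4)*conj(1) + 1*(-3 - I)*conj(1) + 1*(2)*conj(1) + 1*(-3 + I)*conj(1)]
      = (1/4)[(4) + (-3 - I) + (2) + (-3 + I)] = 0/4 = 0
  <chi_rho, chi_1> = (1/4)[1*(4)*conj(1) + 1*(-3 - I)*conj(I) + 1*(2)*conj(-1) + 1*(-3 + I)*conj(-I)]
      = (1/4)[(4) + (-1 + 3*I) + (-2) + (-1 - 3*I)] = 0/4 = 0
  <chi_rho, chi_2> = (1/4)[1*(4)*conj(1) + 1*(-3 - I)*conj(-1) + 1*(2)*conj(1) + 1*(-3 + I)*conj(-1)]
      = (1/4)[(4) + (3 + I) + (2) + (3 - I)] = 12/4 = 3
  <chi_rho, chi_3> = (1/4)[1*(4)*conj(1) + 1*(-3 - I)*conj(-I) + 1*(2)*conj(-1) + 1*(-3 + I)*conj(I)]
      = (1/4)[(4) + (1 - 3*I) + (-2) + (1 + 3*I)] = 4/4 = 1
(Exp terms are combined using exp(i*s)*conj(exp(i*t)) = exp(i*(s-t)), and sums of them are collapsed using the identity that for every m > 1 the m distinct m-th roots of unity sum to 0, e.g. 1 + exp(2*I*pi/3) + exp(-2*I*pi/3) = 0.)
Dimension check: dim(rho) = sum (mult * dim) = 0*1 + 0*1 + 3*1 + 1*1 = 4 = chi_rho(e) = 4.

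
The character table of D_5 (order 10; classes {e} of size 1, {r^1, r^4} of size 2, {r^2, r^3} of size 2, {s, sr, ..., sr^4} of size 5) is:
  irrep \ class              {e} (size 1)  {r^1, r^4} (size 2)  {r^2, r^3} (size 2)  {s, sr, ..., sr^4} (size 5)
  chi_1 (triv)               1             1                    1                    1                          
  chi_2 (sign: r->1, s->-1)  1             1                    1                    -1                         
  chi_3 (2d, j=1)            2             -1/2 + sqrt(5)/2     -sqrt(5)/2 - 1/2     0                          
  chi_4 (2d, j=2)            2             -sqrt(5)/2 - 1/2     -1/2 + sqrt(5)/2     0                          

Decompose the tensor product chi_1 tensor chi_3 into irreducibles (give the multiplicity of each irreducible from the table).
chi_1 tensor chi_3 = chi_3 (all other irreducibles have multiplicity 0).

Why: The character of a tensor product is the pointwise product (chi_1 * chi_3)(C) = chi_1(C) * chi_3(C):
  {e}: (1)*(2), {r^1, r^4}: (1)*(-1/2 + sqrt(5)/2), {r^2, r^3}: (1)*(-sqrt(5)/2 - 1/2), {s, sr, ..., sr^4}: (1)*(0)
so (chi_1 * chi_3) takes values
  {e} -> 2, {r^1, r^4} -> -1/2 + sqrt(5)/2, {r^2, r^3} -> -sqrt(5)/2 - 1/2, {s, sr, ..., sr^4} -> 0.
Now take the inner product of this character with each irreducible chi from the table, <chi_1*chi_3, chi> = (1/10) sum_C |C| (chi_1*chi_3)(C) conj(chi(C)):
  <chi_1*chi_3, chi_1> = (1/10)[1*(2)*conj(1) + 2*(-1/2 + sqrt(5)/2)*conj(1) + 2*(-sqrt(5)/2 - 1/2)*conj(1) + 5*(0)*conj(1)]
      = (1/10)[(2) + (-1 + sqrt(5)) + (-sqrt(5) - 1) + (0)] = 0/10 = 0
  <chi_1*chi_3, chi_2> = (1/10)[1*(2)*conj(1) + 2*(-1/2 + sqrt(5)/2)*conj(1) + 2*(-sqrt(5)/2 - 1/2)*conj(1) + 5*(0)*conj(-1)]
      = (1/10)[(2) + (-1 + sqrt(5)) + (-sqrt(5) - 1) + (0)] = 0/10 = 0
  <chi_1*chi_3, chi_3> = (1/10)[1*(2)*conj(2) + 2*(-1/2 + sqrt(5)/2)*conj(-1/2 + sqrt(5)/2) + 2*(-sqrt(5)/2 - 1/2)*conj(-sqrt(5)/2 - 1/2) + 5*(0)*conj(0)]
      = (1/10)[(4) + (3 - sqrt(5)) + (sqrt(5) + 3) + (0)] = 10/10 = 1
  <chi_1*chi_3, chi_4> = (1/10)[1*(2)*conj(2) + 2*(-1/2 + sqrt(5)/2)*conj(-sqrt(5)/2 - 1/2) + 2*(-sqrt(5)/2 - 1/2)*conj(-1/2 + sqrt(5)/2) + 5*(0)*conj(0)]
      = (1/10)[(4) + (-2) + (-2) + (0)] = 0/10 = 0
Hence the multiplicities are chi_3: 1. Dimension check: dim(chi_1)*dim(chi_3) = 1*2 = 2 and sum (mult * dim) = 1*2 = 2.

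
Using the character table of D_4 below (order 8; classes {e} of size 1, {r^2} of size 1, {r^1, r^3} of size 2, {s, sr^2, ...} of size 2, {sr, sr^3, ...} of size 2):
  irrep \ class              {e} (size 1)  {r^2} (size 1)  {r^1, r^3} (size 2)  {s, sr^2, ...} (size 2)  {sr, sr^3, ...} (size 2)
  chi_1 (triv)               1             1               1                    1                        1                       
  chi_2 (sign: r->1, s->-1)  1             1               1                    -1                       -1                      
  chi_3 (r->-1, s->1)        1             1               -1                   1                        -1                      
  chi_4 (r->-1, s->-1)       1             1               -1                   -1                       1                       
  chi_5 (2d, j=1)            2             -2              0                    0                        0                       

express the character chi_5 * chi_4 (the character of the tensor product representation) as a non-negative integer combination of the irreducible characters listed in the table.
chi_5 tensor chi_4 = chi_5 (all other irreducibles have multiplicity 0).

The character of a tensor product is the pointwise product (chi_5 * chi_4)(C) = chi_5(C) * chi_4(C):
  {e}: (2)*(1), {r^2}: (-2)*(1), {r^1, r^3}: (0)*(-1), {s, sr^2, ...}: (0)*(-1), {sr, sr^3, ...}: (0)*(1)
so (chi_5 * chi_4) takes values
  {e} -> 2, {r^2} -> -2, {r^1, r^3} -> 0, {s, sr^2, ...} -> 0, {sr, sr^3, ...} -> 0.
Now take the inner product of this character with each irreducible chi from the table, <chi_5*chi_4, chi> = (1/8) sum_C |C| (chi_5*chi_4)(C) conj(chi(C)):
  <chi_5*chi_4, chi_1> = (1/8)[1*(2)*conj(1) + 1*(-2)*conj(1) + 2*(0)*conj(1) + 2*(0)*conj(1) + 2*(0)*conj(1)]
      = (1/8)[(2) + (-2) + (0) + (0) + (0)] = 0/8 = 0
  <chi_5*chi_4, chi_2> = (1/8)[1*(2)*conj(1) + 1*(-2)*conj(1) + 2*(0)*conj(1) + 2*(0)*conj(-1) + 2*(0)*conj(-1)]
      = (1/8)[(2) + (-2) + (0) + (0) + (0)] = 0/8 = 0
  <chi_5*chi_4, chi_3> = (1/8)[1*(2)*conj(1) + 1*(-2)*conj(1) + 2*(0)*conj(-1) + 2*(0)*conj(1) + 2*(0)*conj(-1)]
      = (1/8)[(2) + (-2) + (0) + (0) + (0)] = 0/8 = 0
  <chi_5*chi_4, chi_4> = (1/8)[1*(2)*conj(1) + 1*(-2)*conj(1) + 2*(0)*conj(-1) + 2*(0)*conj(-1) + 2*(0)*conj(1)]
      = (1/8)[(2) + (-2) + (0) + (0) + (0)] = 0/8 = 0
  <chi_5*chi_4, chi_5> = (1/8)[1*(2)*conj(2) + 1*(-2)*conj(-2) + 2*(0)*conj(0) + 2*(0)*conj(0) + 2*(0)*conj(0)]
      = (1/8)[(4) + (4) + (0) + (0) + (0)] = 8/8 = 1
Hence the multiplicities are chi_5: 1. Dimension check: dim(chi_5)*dim(chi_4) = 2*1 = 2 and sum (mult * dim) = 1*2 = 2.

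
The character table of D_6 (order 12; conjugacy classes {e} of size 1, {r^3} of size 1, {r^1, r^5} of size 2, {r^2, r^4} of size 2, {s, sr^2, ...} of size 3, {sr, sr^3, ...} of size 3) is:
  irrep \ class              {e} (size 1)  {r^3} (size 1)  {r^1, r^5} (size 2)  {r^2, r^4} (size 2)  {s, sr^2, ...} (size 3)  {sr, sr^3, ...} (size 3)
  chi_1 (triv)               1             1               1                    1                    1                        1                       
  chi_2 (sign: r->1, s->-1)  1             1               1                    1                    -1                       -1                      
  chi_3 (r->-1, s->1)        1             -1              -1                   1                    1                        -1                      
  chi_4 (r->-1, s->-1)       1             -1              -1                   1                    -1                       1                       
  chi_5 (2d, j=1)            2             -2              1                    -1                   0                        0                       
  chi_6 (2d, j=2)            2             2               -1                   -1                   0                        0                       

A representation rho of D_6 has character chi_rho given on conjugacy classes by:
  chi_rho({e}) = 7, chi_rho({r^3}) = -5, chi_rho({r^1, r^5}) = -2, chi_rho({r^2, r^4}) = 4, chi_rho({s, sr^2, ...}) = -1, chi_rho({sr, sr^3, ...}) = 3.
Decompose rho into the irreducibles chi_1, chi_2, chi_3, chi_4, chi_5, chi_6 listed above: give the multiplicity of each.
Multiplicities: chi_1: 1, chi_2: 0, chi_3: 1, chi_4: 3, chi_5: 1, chi_6: 0.

Details: Use <chi_rho, chi> = (1/|G|) sum_C |C| * chi_rho(C) * conj(chi(C)) with |G| = 12 for each irreducible chi in the table:
  <chi_rho, chi_1> = (1/12)[1*(7)*conj(1) + 1*(-5)*conj(1) + 2*(-2)*conj(1) + 2*(4)*conj(1) + 3*(-1)*conj(1) + 3*(3)*conj(1)]
      = (1/12)[(7) + (-5) + (-4) + (8) + (-3) + (9)] = 12/12 = 1
  <chi_rho, chi_2> = (1/12)[1*(7)*conj(1) + 1*(-5)*conj(1) + 2*(-2)*conj(1) + 2*(4)*conj(1) + 3*(-1)*conj(-1) + 3*(3)*conj(-1)]
      = (1/12)[(7) + (-5) + (-4) + (8) + (3) + (-9)] = 0/12 = 0
  <chi_rho, chi_3> = (1/12)[1*(7)*conj(1) + 1*(-5)*conj(-1) + 2*(-2)*conj(-1) + 2*(4)*conj(1) + 3*(-1)*conj(1) + 3*(3)*conj(-1)]
      = (1/12)[(7) + (5) + (4) + (8) + (-3) + (-9)] = 12/12 = 1
  <chi_rho, chi_4> = (1/12)[1*(7)*conj(1) + 1*(-5)*conj(-1) + 2*(-2)*conj(-1) + 2*(4)*conj(1) + 3*(-1)*conj(-1) + 3*(3)*conj(1)]
      = (1/12)[(7) + (5) + (4) + (8) + (3) + (9)] = 36/12 = 3
  <chi_rho, chi_5> = (1/12)[1*(7)*conj(2) + 1*(-5)*conj(-2) + 2*(-2)*conj(1) + 2*(4)*conj(-1) + 3*(-1)*conj(0) + 3*(3)*conj(0)]
      = (1/12)[(14) + (10) + (-4) + (-8) + (0) + (0)] = 12/12 = 1
  <chi_rho, chi_6> = (1/12)[1*(7)*conj(2) + 1*(-5)*conj(2) + 2*(-2)*conj(-1) + 2*(4)*conj(-1) + 3*(-1)*conj(0) + 3*(3)*conj(0)]
      = (1/12)[(14) + (-10) + (4) + (-8) + (0) + (0)] = 0/12 = 0
Dimension check: dim(rho) = sum (mult * dim) = 1*1 + 0*1 + 1*1 + 3*1 + 1*2 + 0*2 = 7 = chi_rho(e) = 7.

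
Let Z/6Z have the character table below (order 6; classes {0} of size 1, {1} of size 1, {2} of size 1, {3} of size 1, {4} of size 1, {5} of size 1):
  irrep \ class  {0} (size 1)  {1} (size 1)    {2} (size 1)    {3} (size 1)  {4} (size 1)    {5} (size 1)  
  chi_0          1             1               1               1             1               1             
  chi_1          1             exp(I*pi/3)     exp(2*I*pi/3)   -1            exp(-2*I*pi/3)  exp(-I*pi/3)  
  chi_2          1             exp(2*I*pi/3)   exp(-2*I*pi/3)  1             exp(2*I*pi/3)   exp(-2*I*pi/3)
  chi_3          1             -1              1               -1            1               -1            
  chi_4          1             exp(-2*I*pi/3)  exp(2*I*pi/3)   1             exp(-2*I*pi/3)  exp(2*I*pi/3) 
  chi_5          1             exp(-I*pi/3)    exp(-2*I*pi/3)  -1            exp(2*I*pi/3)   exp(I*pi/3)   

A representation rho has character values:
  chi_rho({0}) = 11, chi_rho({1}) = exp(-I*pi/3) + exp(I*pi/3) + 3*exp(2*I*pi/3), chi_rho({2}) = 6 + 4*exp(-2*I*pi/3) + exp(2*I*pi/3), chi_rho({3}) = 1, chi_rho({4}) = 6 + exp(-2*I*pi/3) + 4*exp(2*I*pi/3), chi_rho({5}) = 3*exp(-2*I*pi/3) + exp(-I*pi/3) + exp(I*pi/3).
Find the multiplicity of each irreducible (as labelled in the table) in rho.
Multiplicities: chi_0: 3, chi_1: 1, chi_2: 3, chi_3: 3, chi_4: 0, chi_5: 1.

Why: Use <chi_rho, chi> = (1/|G|) sum_C |C| * chi_rho(C) * conj(chi(C)) with |G| = 6 for each irreducible chi in the table:
  <chi_rho, chi_0> = (1/6)[1*(11)*conj(1) + 1*(exp(-I*pi/3) + exp(I*pi/3) + 3*exp(2*I*pi/3))*conj(1) + 1*(6 + 4*exp(-2*I*pi/3) + exp(2*I*pi/3))*conj(1) + 1*(1)*conj(1) + 1*(6 + exp(-2*I*pi/3) + 4*exp(2*I*pi/3))*conj(1) + 1*(3*exp(-2*I*pi/3) + exp(-I*pi/3) + exp(I*pi/3))*conj(1)]
      = (1/6)[(11) + (exp(-I*pi/3) + exp(I*pi/3) + 3*exp(2*I*pi/3)) + (6 + 4*exp(-2*I*pi/3) + exp(2*I*pi/3)) + (1) + (6 + exp(-2*I*pi/3) + 4*exp(2*I*pi/3)) + (3*exp(-2*I*pi/3) + exp(-I*pi/3) + exp(I*pi/3))] = 18/6 = 3
  <chi_rho, chi_1> = (1/6)[1*(11)*conj(1) + 1*(exp(-I*pi/3) + exp(I*pi/3) + 3*exp(2*I*pi/3))*conj(exp(I*pi/3)) + 1*(6 + 4*exp(-2*I*pi/3) + exp(2*I*pi/3))*conj(exp(2*I*pi/3)) + 1*(1)*conj(-1) + 1*(6 + exp(-2*I*pi/3) + 4*exp(2*I*pi/3))*conj(exp(-2*I*pi/3)) + 1*(3*exp(-2*I*pi/3) + exp(-I*pi/3) + exp(I*pi/3))*conj(exp(-I*pi/3))]
      = (1/6)[(11) + (1 + exp(-2*I*pi/3) + 3*exp(I*pi/3)) + (1 + 6*exp(-2*I*pi/3) + 4*exp(2*I*pi/3)) + (-1) + (1 + 4*exp(-2*I*pi/3) + 6*exp(2*I*pi/3)) + (1 + 3*exp(-I*pi/3) + exp(2*I*pi/3))] = 6/6 = 1
  <chi_rho, chi_2> = (1/6)[1*(11)*conj(1) + 1*(exp(-I*pi/3) + exp(I*pi/3) + 3*exp(2*I*pi/3))*conj(exp(2*I*pi/3)) + 1*(6 + 4*exp(-2*I*pi/3) + exp(2*I*pi/3))*conj(exp(-2*I*pi/3)) + 1*(1)*conj(1) + 1*(6 + exp(-2*I*pi/3) + 4*exp(2*I*pi/3))*conj(exp(2*I*pi/3)) + 1*(3*exp(-2*I*pi/3) + exp(-I*pi/3) + exp(I*pi/3))*conj(exp(-2*I*pi/3))]
      = (1/6)[(11) + (2 + exp(-I*pi/3)) + (4 + exp(-2*I*pi/3) + 6*exp(2*I*pi/3)) + (1) + (4 + 6*exp(-2*I*pi/3) + exp(2*I*pi/3)) + (2 + exp(I*pi/3))] = 18/6 = 3
  <chi_rho, chi_3> = (1/6)[1*(11)*conj(1) + 1*(exp(-I*pi/3) + exp(I*pi/3) + 3*exp(2*I*pi/3))*conj(-1) + 1*(6 + 4*exp(-2*I*pi/3) + exp(2*I*pi/3))*conj(1) + 1*(1)*conj(-1) + 1*(6 + exp(-2*I*pi/3) + 4*exp(2*I*pi/3))*conj(1) + 1*(3*exp(-2*I*pi/3) + exp(-I*pi/3) + exp(I*pi/3))*conj(-1)]
      = (1/6)[(11) + (-3*exp(2*I*pi/3) - exp(I*pi/3) - exp(-I*pi/3)) + (6 + 4*exp(-2*I*pi/3) + exp(2*I*pi/3)) + (-1) + (6 + exp(-2*I*pi/3) + 4*exp(2*I*pi/3)) + (-exp(I*pi/3) - exp(-I*pi/3) - 3*exp(-2*I*pi/3))] = 18/6 = 3
  <chi_rho, chi_4> = (1/6)[1*(11)*conj(1) + 1*(exp(-I*pi/3) + exp(I*pi/3) + 3*exp(2*I*pi/3))*conj(exp(-2*I*pi/3)) + 1*(6 + 4*exp(-2*I*pi/3) + exp(2*I*pi/3))*conj(exp(2*I*pi/3)) + 1*(1)*conj(1) + 1*(6 + exp(-2*I*pi/3) + 4*exp(2*I*pi/3))*conj(exp(-2*I*pi/3)) + 1*(3*exp(-2*I*pi/3) + exp(-I*pi/3) + exp(I*pi/3))*conj(exp(2*I*pi/3))]
      = (1/6)[(11) + (-1 + 3*exp(-2*I*pi/3) + exp(I*pi/3)) + (1 + 6*exp(-2*I*pi/3) + 4*exp(2*I*pi/3)) + (1) + (1 + 4*exp(-2*I*pi/3) + 6*exp(2*I*pi/3)) + (-1 + exp(-I*pi/3) + 3*exp(2*I*pi/3))] = 0/6 = 0
  <chi_rho, chi_5> = (1/6)[1*(11)*conj(1) + 1*(exp(-I*pi/3) + exp(I*pi/3) + 3*exp(2*I*pi/3))*conj(exp(-I*pi/3)) + 1*(6 + 4*exp(-2*I*pi/3) + exp(2*I*pi/3))*conj(exp(-2*I*pi/3)) + 1*(1)*conj(-1) + 1*(6 + exp(-2*I*pi/3) + 4*exp(2*I*pi/3))*conj(exp(2*I*pi/3)) + 1*(3*exp(-2*I*pi/3) + exp(-I*pi/3) + exp(I*pi/3))*conj(exp(I*pi/3))]
      = (1/6)[(11) + (-2 + exp(2*I*pi/3)) + (4 + exp(-2*I*pi/3) + 6*exp(2*I*pi/3)) + (-1) + (4 + 6*exp(-2*I*pi/3) + exp(2*I*pi/3)) + (-2 + exp(-2*I*pi/3))] = 6/6 = 1
(Exp terms are combined using exp(i*s)*conj(exp(i*t)) = exp(i*(s-t)), and sums of them are collapsed using the identity that for every m > 1 the m distinct m-th roots of unity sum to 0, e.g. 1 + exp(2*I*pi/3) + exp(-2*I*pi/3) = 0.)
Dimension check: dim(rho) = sum (mult * dim) = 3*1 + 1*1 + 3*1 + 3*1 + 0*1 + 1*1 = 11 = chi_rho(e) = 11.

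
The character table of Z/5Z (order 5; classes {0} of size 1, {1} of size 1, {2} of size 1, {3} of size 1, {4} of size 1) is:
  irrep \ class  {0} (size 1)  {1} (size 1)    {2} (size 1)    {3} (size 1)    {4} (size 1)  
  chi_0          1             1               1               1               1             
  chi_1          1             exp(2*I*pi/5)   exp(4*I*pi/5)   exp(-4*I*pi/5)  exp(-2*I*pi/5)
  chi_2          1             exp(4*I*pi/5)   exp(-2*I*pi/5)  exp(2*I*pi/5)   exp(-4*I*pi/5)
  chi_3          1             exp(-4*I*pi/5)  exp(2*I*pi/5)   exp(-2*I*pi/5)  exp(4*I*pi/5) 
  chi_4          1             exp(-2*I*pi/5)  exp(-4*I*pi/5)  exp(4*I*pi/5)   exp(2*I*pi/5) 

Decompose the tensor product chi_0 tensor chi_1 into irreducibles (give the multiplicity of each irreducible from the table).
chi_0 tensor chi_1 = chi_1 (all other irreducibles have multiplicity 0).

Argument: The character of a tensor product is the pointwise product (chi_0 * chi_1)(C) = chi_0(C) * chi_1(C):
  {0}: (1)*(1), {1}: (1)*(exp(2*I*pi/5)), {2}: (1)*(exp(4*I*pi/5)), {3}: (1)*(exp(-4*I*pi/5)), {4}: (1)*(exp(-2*I*pi/5))
so (chi_0 * chi_1) takes values
  {0} -> 1, {1} -> exp(2*I*pi/5), {2} -> exp(4*I*pi/5), {3} -> exp(-4*I*pi/5), {4} -> exp(-2*I*pi/5).
Now take the inner product of this character with each irreducible chi from the table, <chi_0*chi_1, chi> = (1/5) sum_C |C| (chi_0*chi_1)(C) conj(chi(C)):
  <chi_0*chi_1, chi_0> = (1/5)[1*(1)*conj(1) + 1*(exp(2*I*pi/5))*conj(1) + 1*(exp(4*I*pi/5))*conj(1) + 1*(exp(-4*I*pi/5))*conj(1) + 1*(exp(-2*I*pi/5))*conj(1)]
      = (1/5)[(1) + (exp(2*I*pi/5)) + (exp(4*I*pi/5)) + (exp(-4*I*pi/5)) + (exp(-2*I*pi/5))] = 0/5 = 0
  <chi_0*chi_1, chi_1> = (1/5)[1*(1)*conj(1) + 1*(exp(2*I*pi/5))*conj(exp(2*I*pi/5)) + 1*(exp(4*I*pi/5))*conj(exp(4*I*pi/5)) + 1*(exp(-4*I*pi/5))*conj(exp(-4*I*pi/5)) + 1*(exp(-2*I*pi/5))*conj(exp(-2*I*pi/5))]
      = (1/5)[(1) + (1) + (1) + (1) + (1)] = 5/5 = 1
  <chi_0*chi_1, chi_2> = (1/5)[1*(1)*conj(1) + 1*(exp(2*I*pi/5))*conj(exp(4*I*pi/5)) + 1*(exp(4*I*pi/5))*conj(exp(-2*I*pi/5)) + 1*(exp(-4*I*pi/5))*conj(exp(2*I*pi/5)) + 1*(exp(-2*I*pi/5))*conj(exp(-4*I*pi/5))]
      = (1/5)[(1) + (exp(-2*I*pi/5)) + (exp(-4*I*pi/5)) + (exp(4*I*pi/5)) + (exp(2*I*pi/5))] = 0/5 = 0
  <chi_0*chi_1, chi_3> = (1/5)[1*(1)*conj(1) + 1*(exp(2*I*pi/5))*conj(exp(-4*I*pi/5)) + 1*(exp(4*I*pi/5))*conj(exp(2*I*pi/5)) + 1*(exp(-4*I*pi/5))*conj(exp(-2*I*pi/5)) + 1*(exp(-2*I*pi/5))*conj(exp(4*I*pi/5))]
      = (1/5)[(1) + (exp(-4*I*pi/5)) + (exp(2*I*pi/5)) + (exp(-2*I*pi/5)) + (exp(4*I*pi/5))] = 0/5 = 0
  <chi_0*chi_1, chi_4> = (1/5)[1*(1)*conj(1) + 1*(exp(2*I*pi/5))*conj(exp(-2*I*pi/5)) + 1*(exp(4*I*pi/5))*conj(exp(-4*I*pi/5)) + 1*(exp(-4*I*pi/5))*conj(exp(4*I*pi/5)) + 1*(exp(-2*I*pi/5))*conj(exp(2*I*pi/5))]
      = (1/5)[(1) + (exp(4*I*pi/5)) + (exp(-2*I*pi/5)) + (exp(2*I*pi/5)) + (exp(-4*I*pi/5))] = 0/5 = 0
(Exp terms are combined using exp(i*s)*conj(exp(i*t)) = exp(i*(s-t)), and sums of them are collapsed using the identity that for every m > 1 the m distinct m-th roots of unity sum to 0, e.g. 1 + exp(2*I*pi/3) + exp(-2*I*pi/3) = 0.)
Hence the multiplicities are chi_1: 1. Dimension check: dim(chi_0)*dim(chi_1) = 1*1 = 1 and sum (mult * dim) = 1*1 = 1.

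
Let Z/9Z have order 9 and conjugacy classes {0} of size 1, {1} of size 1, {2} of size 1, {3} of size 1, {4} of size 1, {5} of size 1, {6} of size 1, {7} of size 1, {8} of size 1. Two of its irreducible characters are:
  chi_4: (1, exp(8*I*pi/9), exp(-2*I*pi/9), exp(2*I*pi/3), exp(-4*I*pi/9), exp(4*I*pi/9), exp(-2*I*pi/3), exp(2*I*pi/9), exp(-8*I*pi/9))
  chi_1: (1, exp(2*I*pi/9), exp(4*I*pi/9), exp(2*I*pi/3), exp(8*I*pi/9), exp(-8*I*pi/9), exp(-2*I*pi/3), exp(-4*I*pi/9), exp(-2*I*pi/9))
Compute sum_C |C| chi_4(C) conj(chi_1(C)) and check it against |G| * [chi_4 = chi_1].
Sum = 0; so <chi_4, chi_1> = 0 (distinct irreducibles are orthogonal).

Justification: Compute term by term over conjugacy classes (|C| * chi_4(C) * conj(chi_1(C))):
  1*(1)*conj(1) + 1*(exp(8*I*pi/9))*conj(exp(2*I*pi/9)) + 1*(exp(-2*I*pi/9))*conj(exp(4*I*pi/9)) + 1*(exp(2*I*pi/3))*conj(exp(2*I*pi/3)) + 1*(exp(-4*I*pi/9))*conj(exp(8*I*pi/9)) + 1*(exp(4*I*pi/9))*conj(exp(-8*I*pi/9)) + 1*(exp(-2*I*pi/3))*conj(exp(-2*I*pi/3)) + 1*(exp(2*I*pi/9))*conj(exp(-4*I*pi/9)) + 1*(exp(-8*I*pi/9))*conj(exp(-2*I*pi/9))
  = (1) + (exp(2*I*pi/3)) + (exp(-2*I*pi/3)) + (1) + (exp(2*I*pi/3)) + (exp(-2*I*pi/3)) + (1) + (exp(2*I*pi/3)) + (exp(-2*I*pi/3))
  = 0.
(Exp terms are combined using exp(i*s)*conj(exp(i*t)) = exp(i*(s-t)), and sums of them are collapsed using the identity that for every m > 1 the m distinct m-th roots of unity sum to 0, e.g. 1 + exp(2*I*pi/3) + exp(-2*I*pi/3) = 0.)
Dividing by |G| = 9 gives 0/9 = 0, matching the row-orthogonality relation <chi_4, chi_1> = [chi_4 = chi_1].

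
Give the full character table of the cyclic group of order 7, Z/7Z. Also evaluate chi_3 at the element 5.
Character table of Z/7Z (irreps indexed chi_0,...,chi_6 with chi_k(m) = zeta_7^(k*m), zeta_7 = exp(2*pi*i/7)):
  irrep \ class  {0} (size 1)  {1} (size 1)    {2} (size 1)    {3} (size 1)    {4} (size 1)    {5} (size 1)    {6} (size 1)  
  chi_0          1             1               1               1               1               1               1             
  chi_1          1             exp(2*I*pi/7)   exp(4*I*pi/7)   exp(6*I*pi/7)   exp(-6*I*pi/7)  exp(-4*I*pi/7)  exp(-2*I*pi/7)
  chi_2          1             exp(4*I*pi/7)   exp(-6*I*pi/7)  exp(-2*I*pi/7)  exp(2*I*pi/7)   exp(6*I*pi/7)   exp(-4*I*pi/7)
  chi_3          1             exp(6*I*pi/7)   exp(-2*I*pi/7)  exp(4*I*pi/7)   exp(-4*I*pi/7)  exp(2*I*pi/7)   exp(-6*I*pi/7)
  chi_4          1             exp(-6*I*pi/7)  exp(2*I*pi/7)   exp(-4*I*pi/7)  exp(4*I*pi/7)   exp(-2*I*pi/7)  exp(6*I*pi/7) 
  chi_5          1             exp(-4*I*pi/7)  exp(6*I*pi/7)   exp(2*I*pi/7)   exp(-2*I*pi/7)  exp(-6*I*pi/7)  exp(4*I*pi/7) 
  chi_6          1             exp(-2*I*pi/7)  exp(-4*I*pi/7)  exp(-6*I*pi/7)  exp(6*I*pi/7)   exp(4*I*pi/7)   exp(2*I*pi/7) 

Spot check: chi_3(5) = zeta_7^(3*5) = zeta_7^15 = exp(2*I*pi/7).

Explanation: Z/7Z is abelian, so all 7 irreducible complex representations are 1-dimensional. They are given by chi_k(m) = zeta_7^(k*m) for k = 0,...,6. Row orthogonality: sum_m chi_k(m) conj(chi_l(m)) = 7 * [k = l].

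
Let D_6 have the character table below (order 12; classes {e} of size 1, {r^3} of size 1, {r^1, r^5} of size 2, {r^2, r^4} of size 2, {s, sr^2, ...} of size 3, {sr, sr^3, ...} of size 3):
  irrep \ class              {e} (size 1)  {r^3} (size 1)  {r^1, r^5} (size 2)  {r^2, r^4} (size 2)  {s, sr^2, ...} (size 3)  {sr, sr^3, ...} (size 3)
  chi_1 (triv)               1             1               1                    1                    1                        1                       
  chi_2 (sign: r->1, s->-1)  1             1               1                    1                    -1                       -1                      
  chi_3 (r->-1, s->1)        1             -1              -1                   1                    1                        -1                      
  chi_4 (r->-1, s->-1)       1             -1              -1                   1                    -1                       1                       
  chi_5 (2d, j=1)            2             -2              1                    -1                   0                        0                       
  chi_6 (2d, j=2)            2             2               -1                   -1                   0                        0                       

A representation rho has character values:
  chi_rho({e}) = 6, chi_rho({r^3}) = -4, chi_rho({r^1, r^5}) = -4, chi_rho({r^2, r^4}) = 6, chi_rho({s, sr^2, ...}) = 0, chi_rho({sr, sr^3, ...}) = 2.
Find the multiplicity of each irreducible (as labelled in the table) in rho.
Multiplicities: chi_1: 1, chi_2: 0, chi_3: 2, chi_4: 3, chi_5: 0, chi_6: 0.

Why: Use <chi_rho, chi> = (1/|G|) sum_C |C| * chi_rho(C) * conj(chi(C)) with |G| = 12 for each irreducible chi in the table:
  <chi_rho, chi_1> = (1/12)[1*(6)*conj(1) + 1*(-4)*conj(1) + 2*(-4)*conj(1) + 2*(6)*conj(1) + 3*(0)*conj(1) + 3*(2)*conj(1)]
      = (1/12)[(6) + (-4) + (-8) + (12) + (0) + (6)] = 12/12 = 1
  <chi_rho, chi_2> = (1/12)[1*(6)*conj(1) + 1*(-4)*conj(1) + 2*(-4)*conj(1) + 2*(6)*conj(1) + 3*(0)*conj(-1) + 3*(2)*conj(-1)]
      = (1/12)[(6) + (-4) + (-8) + (12) + (0) + (-6)] = 0/12 = 0
  <chi_rho, chi_3> = (1/12)[1*(6)*conj(1) + 1*(-4)*conj(-1) + 2*(-4)*conj(-1) + 2*(6)*conj(1) + 3*(0)*conj(1) + 3*(2)*conj(-1)]
      = (1/12)[(6) + (4) + (8) + (12) + (0) + (-6)] = 24/12 = 2
  <chi_rho, chi_4> = (1/12)[1*(6)*conj(1) + 1*(-4)*conj(-1) + 2*(-4)*conj(-1) + 2*(6)*conj(1) + 3*(0)*conj(-1) + 3*(2)*conj(1)]
      = (1/12)[(6) + (4) + (8) + (12) + (0) + (6)] = 36/12 = 3
  <chi_rho, chi_5> = (1/12)[1*(6)*conj(2) + 1*(-4)*conj(-2) + 2*(-4)*conj(1) + 2*(6)*conj(-1) + 3*(0)*conj(0) + 3*(2)*conj(0)]
      = (1/12)[(12) + (8) + (-8) + (-12) + (0) + (0)] = 0/12 = 0
  <chi_rho, chi_6> = (1/12)[1*(6)*conj(2) + 1*(-4)*conj(2) + 2*(-4)*conj(-1) + 2*(6)*conj(-1) + 3*(0)*conj(0) + 3*(2)*conj(0)]
      = (1/12)[(12) + (-8) + (8) + (-12) + (0) + (0)] = 0/12 = 0
Dimension check: dim(rho) = sum (mult * dim) = 1*1 + 0*1 + 2*1 + 3*1 + 0*2 + 0*2 = 6 = chi_rho(e) = 6.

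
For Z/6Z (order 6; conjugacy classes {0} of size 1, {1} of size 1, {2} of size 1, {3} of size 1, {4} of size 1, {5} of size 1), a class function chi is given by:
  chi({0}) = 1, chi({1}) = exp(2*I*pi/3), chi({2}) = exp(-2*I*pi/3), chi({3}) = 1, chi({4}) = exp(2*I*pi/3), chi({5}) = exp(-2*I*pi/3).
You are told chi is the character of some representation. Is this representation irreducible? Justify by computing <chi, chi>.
Irreducible: <chi, chi> = 1.

Working: <chi, chi> = (1/|G|) sum_C |C| * |chi(C)|^2 = (1/6)[1*|1|^2 + 1*|exp(2*I*pi/3)|^2 + 1*|exp(-2*I*pi/3)|^2 + 1*|1|^2 + 1*|exp(2*I*pi/3)|^2 + 1*|exp(-2*I*pi/3)|^2]
  = (1/6)[(1) + (1) + (1) + (1) + (1) + (1)] = 6/6 = 1.
(Exp terms are combined using exp(i*s)*conj(exp(i*t)) = exp(i*(s-t)), and sums of them are collapsed using the identity that for every m > 1 the m distinct m-th roots of unity sum to 0, e.g. 1 + exp(2*I*pi/3) + exp(-2*I*pi/3) = 0.)
A character is irreducible iff <chi, chi> = 1, so this representation is irreducible.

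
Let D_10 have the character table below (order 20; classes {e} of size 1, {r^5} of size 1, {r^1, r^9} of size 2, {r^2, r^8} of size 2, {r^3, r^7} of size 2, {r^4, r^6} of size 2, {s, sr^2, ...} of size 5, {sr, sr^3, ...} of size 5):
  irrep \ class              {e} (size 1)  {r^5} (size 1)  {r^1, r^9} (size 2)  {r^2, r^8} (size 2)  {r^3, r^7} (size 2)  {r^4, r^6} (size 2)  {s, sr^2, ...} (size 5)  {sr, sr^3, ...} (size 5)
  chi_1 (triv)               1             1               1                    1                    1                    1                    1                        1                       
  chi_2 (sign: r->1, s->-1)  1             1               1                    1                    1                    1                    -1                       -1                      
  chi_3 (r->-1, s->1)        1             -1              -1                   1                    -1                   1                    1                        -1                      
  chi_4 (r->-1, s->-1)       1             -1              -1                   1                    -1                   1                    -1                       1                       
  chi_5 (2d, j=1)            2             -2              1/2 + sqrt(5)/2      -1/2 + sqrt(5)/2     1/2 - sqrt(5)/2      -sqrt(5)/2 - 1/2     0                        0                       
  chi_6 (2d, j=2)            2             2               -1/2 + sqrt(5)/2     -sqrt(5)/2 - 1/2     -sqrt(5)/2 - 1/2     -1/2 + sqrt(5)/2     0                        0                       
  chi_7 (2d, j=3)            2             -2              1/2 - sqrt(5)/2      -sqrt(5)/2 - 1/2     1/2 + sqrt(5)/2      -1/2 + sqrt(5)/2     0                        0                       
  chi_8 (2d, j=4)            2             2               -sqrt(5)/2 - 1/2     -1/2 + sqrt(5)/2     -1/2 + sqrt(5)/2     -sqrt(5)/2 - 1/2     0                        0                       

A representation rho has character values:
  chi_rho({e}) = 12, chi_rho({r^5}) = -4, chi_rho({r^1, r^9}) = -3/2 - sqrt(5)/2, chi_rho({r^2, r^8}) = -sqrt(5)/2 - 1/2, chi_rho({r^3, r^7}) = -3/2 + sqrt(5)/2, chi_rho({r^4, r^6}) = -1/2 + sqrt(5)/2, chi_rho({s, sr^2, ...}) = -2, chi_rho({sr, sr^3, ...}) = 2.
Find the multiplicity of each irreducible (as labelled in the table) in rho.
Multiplicities: chi_1: 0, chi_2: 0, chi_3: 0, chi_4: 2, chi_5: 1, chi_6: 1, chi_7: 2, chi_8: 1.

Use <chi_rho, chi> = (1/|G|) sum_C |C| * chi_rho(C) * conj(chi(C)) with |G| = 20 for each irreducible chi in the table:
  <chi_rho, chi_1> = (1/20)[1*(12)*conj(1) + 1*(-4)*conj(1) + 2*(-3/2 - sqrt(5)/2)*conj(1) + 2*(-sqrt(5)/2 - 1/2)*conj(1) + 2*(-3/2 + sqrt(5)/2)*conj(1) + 2*(-1/2 + sqrt(5)/2)*conj(1) + 5*(-2)*conj(1) + 5*(2)*conj(1)]
      = (1/20)[(12) + (-4) + (-3 - sqrt(5)) + (-sqrt(5) - 1) + (-3 + sqrt(5)) + (-1 + sqrt(5)) + (-10) + (10)] = 0/20 = 0
  <chi_rho, chi_2> = (1/20)[1*(12)*conj(1) + 1*(-4)*conj(1) + 2*(-3/2 - sqrt(5)/2)*conj(1) + 2*(-sqrt(5)/2 - 1/2)*conj(1) + 2*(-3/2 + sqrt(5)/2)*conj(1) + 2*(-1/2 + sqrt(5)/2)*conj(1) + 5*(-2)*conj(-1) + 5*(2)*conj(-1)]
      = (1/20)[(12) + (-4) + (-3 - sqrt(5)) + (-sqrt(5) - 1) + (-3 + sqrt(5)) + (-1 + sqrt(5)) + (10) + (-10)] = 0/20 = 0
  <chi_rho, chi_3> = (1/20)[1*(12)*conj(1) + 1*(-4)*conj(-1) + 2*(-3/2 - sqrt(5)/2)*conj(-1) + 2*(-sqrt(5)/2 - 1/2)*conj(1) + 2*(-3/2 + sqrt(5)/2)*conj(-1) + 2*(-1/2 + sqrt(5)/2)*conj(1) + 5*(-2)*conj(1) + 5*(2)*conj(-1)]
      = (1/20)[(12) + (4) + (sqrt(5) + 3) + (-sqrt(5) - 1) + (3 - sqrt(5)) + (-1 + sqrt(5)) + (-10) + (-10)] = 0/20 = 0
  <chi_rho, chi_4> = (1/20)[1*(12)*conj(1) + 1*(-4)*conj(-1) + 2*(-3/2 - sqrt(5)/2)*conj(-1) + 2*(-sqrt(5)/2 - 1/2)*conj(1) + 2*(-3/2 + sqrt(5)/2)*conj(-1) + 2*(-1/2 + sqrt(5)/2)*conj(1) + 5*(-2)*conj(-1) + 5*(2)*conj(1)]
      = (1/20)[(12) + (4) + (sqrt(5) + 3) + (-sqrt(5) - 1) + (3 - sqrt(5)) + (-1 + sqrt(5)) + (10) + (10)] = 40/20 = 2
  <chi_rho, chi_5> = (1/20)[1*(12)*conj(2) + 1*(-4)*conj(-2) + 2*(-3/2 - sqrt(5)/2)*conj(1/2 + sqrt(5)/2) + 2*(-sqrt(5)/2 - 1/2)*conj(-1/2 + sqrt(5)/2) + 2*(-3/2 + sqrt(5)/2)*conj(1/2 - sqrt(5)/2) + 2*(-1/2 + sqrt(5)/2)*conj(-sqrt(5)/2 - 1/2) + 5*(-2)*conj(0) + 5*(2)*conj(0)]
      = (1/20)[(24) + (8) + (-2*sqrt(5) - 4) + (-2) + (-4 + 2*sqrt(5)) + (-2) + (0) + (0)] = 20/20 = 1
  <chi_rho, chi_6> = (1/20)[1*(12)*conj(2) + 1*(-4)*conj(2) + 2*(-3/2 - sqrt(5)/2)*conj(-1/2 + sqrt(5)/2) + 2*(-sqrt(5)/2 - 1/2)*conj(-sqrt(5)/2 - 1/2) + 2*(-3/2 + sqrt(5)/2)*conj(-sqrt(5)/2 - 1/2) + 2*(-1/2 + sqrt(5)/2)*conj(-1/2 + sqrt(5)/2) + 5*(-2)*conj(0) + 5*(2)*conj(0)]
      = (1/20)[(24) + (-8) + (-sqrt(5) - 1) + (sqrt(5) + 3) + (-1 + sqrt(5)) + (3 - sqrt(5)) + (0) + (0)] = 20/20 = 1
  <chi_rho, chi_7> = (1/20)[1*(12)*conj(2) + 1*(-4)*conj(-2) + 2*(-3/2 - sqrt(5)/2)*conj(1/2 - sqrt(5)/2) + 2*(-sqrt(5)/2 - 1/2)*conj(-sqrt(5)/2 - 1/2) + 2*(-3/2 + sqrt(5)/2)*conj(1/2 + sqrt(5)/2) + 2*(-1/2 + sqrt(5)/2)*conj(-1/2 + sqrt(5)/2) + 5*(-2)*conj(0) + 5*(2)*conj(0)]
      = (1/20)[(24) + (8) + (1 + sqrt(5)) + (sqrt(5) + 3) + (1 - sqrt(5)) + (3 - sqrt(5)) + (0) + (0)] = 40/20 = 2
  <chi_rho, chi_8> = (1/20)[1*(12)*conj(2) + 1*(-4)*conj(2) + 2*(-3/2 - sqrt(5)/2)*conj(-sqrt(5)/2 - 1/2) + 2*(-sqrt(5)/2 - 1/2)*conj(-1/2 + sqrt(5)/2) + 2*(-3/2 + sqrt(5)/2)*conj(-1/2 + sqrt(5)/2) + 2*(-1/2 + sqrt(5)/2)*conj(-sqrt(5)/2 - 1/2) + 5*(-2)*conj(0) + 5*(2)*conj(0)]
      = (1/20)[(24) + (-8) + (4 + 2*sqrt(5)) + (-2) + (4 - 2*sqrt(5)) + (-2) + (0) + (0)] = 20/20 = 1
Dimension check: dim(rho) = sum (mult * dim) = 0*1 + 0*1 + 0*1 + 2*1 + 1*2 + 1*2 + 2*2 + 1*2 = 12 = chi_rho(e) = 12.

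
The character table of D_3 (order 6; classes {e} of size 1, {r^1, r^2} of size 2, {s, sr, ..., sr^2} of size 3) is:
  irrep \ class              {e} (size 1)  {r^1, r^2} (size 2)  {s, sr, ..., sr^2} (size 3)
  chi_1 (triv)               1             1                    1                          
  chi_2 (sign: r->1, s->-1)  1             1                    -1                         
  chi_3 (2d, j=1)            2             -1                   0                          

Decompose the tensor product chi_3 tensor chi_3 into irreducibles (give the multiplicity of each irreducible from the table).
chi_3 tensor chi_3 = chi_1 + chi_2 + chi_3 (all other irreducibles have multiplicity 0).

Why: The character of a tensor product is the pointwise product (chi_3 * chi_3)(C) = chi_3(C) * chi_3(C):
  {e}: (2)*(2), {r^1, r^2}: (-1)*(-1), {s, sr, ..., sr^2}: (0)*(0)
so (chi_3 * chi_3) takes values
  {e} -> 4, {r^1, r^2} -> 1, {s, sr, ..., sr^2} -> 0.
Now take the inner product of this character with each irreducible chi from the table, <chi_3*chi_3, chi> = (1/6) sum_C |C| (chi_3*chi_3)(C) conj(chi(C)):
  <chi_3*chi_3, chi_1> = (1/6)[1*(4)*conj(1) + 2*(1)*conj(1) + 3*(0)*conj(1)]
      = (1/6)[(4) + (2) + (0)] = 6/6 = 1
  <chi_3*chi_3, chi_2> = (1/6)[1*(4)*conj(1) + 2*(1)*conj(1) + 3*(0)*conj(-1)]
      = (1/6)[(4) + (2) + (0)] = 6/6 = 1
  <chi_3*chi_3, chi_3> = (1/6)[1*(4)*conj(2) + 2*(1)*conj(-1) + 3*(0)*conj(0)]
      = (1/6)[(8) + (-2) + (0)] = 6/6 = 1
Hence the multiplicities are chi_1: 1, chi_2: 1, chi_3: 1. Dimension check: dim(chi_3)*dim(chi_3) = 2*2 = 4 and sum (mult * dim) = 1*1 + 1*1 + 1*2 = 4.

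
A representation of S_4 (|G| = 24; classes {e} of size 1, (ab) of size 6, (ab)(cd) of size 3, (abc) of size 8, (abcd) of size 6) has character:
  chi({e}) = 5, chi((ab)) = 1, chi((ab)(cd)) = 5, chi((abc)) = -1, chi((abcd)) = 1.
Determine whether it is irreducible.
Not irreducible (reducible): <chi, chi> = 5 > 1.

<chi, chi> = (1/|G|) sum_C |C| * |chi(C)|^2 = (1/24)[1*|5|^2 + 6*|1|^2 + 3*|5|^2 + 8*|-1|^2 + 6*|1|^2]
  = (1/24)[(25) + (6) + (75) + (8) + (6)] = 120/24 = 5.
A character is irreducible iff <chi, chi> = 1, so this representation is reducible.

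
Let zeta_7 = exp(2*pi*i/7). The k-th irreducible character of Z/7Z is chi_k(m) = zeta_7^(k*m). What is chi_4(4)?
chi_4(4) = zeta_7^16 = exp(4*I*pi/7)

Proof sketch: chi_4(4) = zeta_7^(4*4) = zeta_7^16. Since zeta_7^7 = 1, this equals zeta_7^2 = exp(2*pi*i*2/7) = exp(4*I*pi/7).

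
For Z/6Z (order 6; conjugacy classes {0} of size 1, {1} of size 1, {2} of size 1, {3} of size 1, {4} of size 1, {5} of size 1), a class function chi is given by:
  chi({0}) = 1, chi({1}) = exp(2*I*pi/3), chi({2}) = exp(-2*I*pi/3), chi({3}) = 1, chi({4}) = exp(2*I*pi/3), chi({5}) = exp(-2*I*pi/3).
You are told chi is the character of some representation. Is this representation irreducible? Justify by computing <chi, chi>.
Irreducible: <chi, chi> = 1.

Derivation: <chi, chi> = (1/|G|) sum_C |C| * |chi(C)|^2 = (1/6)[1*|1|^2 + 1*|exp(2*I*pi/3)|^2 + 1*|exp(-2*I*pi/3)|^2 + 1*|1|^2 + 1*|exp(2*I*pi/3)|^2 + 1*|exp(-2*I*pi/3)|^2]
  = (1/6)[(1) + (1) + (1) + (1) + (1) + (1)] = 6/6 = 1.
(Exp terms are combined using exp(i*s)*conj(exp(i*t)) = exp(i*(s-t)), and sums of them are collapsed using the identity that for every m > 1 the m distinct m-th roots of unity sum to 0, e.g. 1 + exp(2*I*pi/3) + exp(-2*I*pi/3) = 0.)
A character is irreducible iff <chi, chi> = 1, so this representation is irreducible.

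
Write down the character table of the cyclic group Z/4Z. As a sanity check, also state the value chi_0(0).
Character table of Z/4Z (irreps indexed chi_0,...,chi_3 with chi_k(m) = zeta_4^(k*m), zeta_4 = exp(2*pi*i/4)):
  irrep \ class  {0} (size 1)  {1} (size 1)  {2} (size 1)  {3} (size 1)
  chi_0          1             1             1             1           
  chi_1          1             I             -1            -I          
  chi_2          1             -1            1             -1          
  chi_3          1             -I            -1            I           

Spot check: chi_0(0) = zeta_4^(0*0) = zeta_4^0 = 1.

Solution. Z/4Z is abelian, so all 4 irreducible complex representations are 1-dimensional. They are given by chi_k(m) = zeta_4^(k*m) for k = 0,...,3. Row orthogonality: sum_m chi_k(m) conj(chi_l(m)) = 4 * [k = l].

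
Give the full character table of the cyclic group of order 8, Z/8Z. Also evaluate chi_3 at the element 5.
Character table of Z/8Z (irreps indexed chi_0,...,chi_7 with chi_k(m) = zeta_8^(k*m), zeta_8 = exp(2*pi*i/8)):
  irrep \ class  {0} (size 1)  {1} (size 1)    {2} (size 1)  {3} (size 1)    {4} (size 1)  {5} (size 1)    {6} (size 1)  {7} (size 1)  
  chi_0          1             1               1             1               1             1               1             1             
  chi_1          1             exp(I*pi/4)     I             exp(3*I*pi/4)   -1            exp(-3*I*pi/4)  -I            exp(-I*pi/4)  
  chi_2          1             I               -1            -I              1             I               -1            -I            
  chi_3          1             exp(3*I*pi/4)   -I            exp(I*pi/4)     -1            exp(-I*pi/4)    I             exp(-3*I*pi/4)
  chi_4          1             -1              1             -1              1             -1              1             -1            
  chi_5          1             exp(-3*I*pi/4)  I             exp(-I*pi/4)    -1            exp(I*pi/4)     -I            exp(3*I*pi/4) 
  chi_6          1             -I              -1            I               1             -I              -1            I             
  chi_7          1             exp(-I*pi/4)    -I            exp(-3*I*pi/4)  -1            exp(3*I*pi/4)   I             exp(I*pi/4)   

Spot check: chi_3(5) = zeta_8^(3*5) = zeta_8^15 = exp(-I*pi/4).

Proof sketch: Z/8Z is abelian, so all 8 irreducible complex representations are 1-dimensional. They are given by chi_k(m) = zeta_8^(k*m) for k = 0,...,7. Row orthogonality: sum_m chi_k(m) conj(chi_l(m)) = 8 * [k = l].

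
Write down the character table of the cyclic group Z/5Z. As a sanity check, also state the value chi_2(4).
Character table of Z/5Z (irreps indexed chi_0,...,chi_4 with chi_k(m) = zeta_5^(k*m), zeta_5 = exp(2*pi*i/5)):
  irrep \ class  {0} (size 1)  {1} (size 1)    {2} (size 1)    {3} (size 1)    {4} (size 1)  
  chi_0          1             1               1               1               1             
  chi_1          1             exp(2*I*pi/5)   exp(4*I*pi/5)   exp(-4*I*pi/5)  exp(-2*I*pi/5)
  chi_2          1             exp(4*I*pi/5)   exp(-2*I*pi/5)  exp(2*I*pi/5)   exp(-4*I*pi/5)
  chi_3          1             exp(-4*I*pi/5)  exp(2*I*pi/5)   exp(-2*I*pi/5)  exp(4*I*pi/5) 
  chi_4          1             exp(-2*I*pi/5)  exp(-4*I*pi/5)  exp(4*I*pi/5)   exp(2*I*pi/5) 

Spot check: chi_2(4) = zeta_5^(2*4) = zeta_5^8 = exp(-4*I*pi/5).

Reasoning: Z/5Z is abelian, so all 5 irreducible complex representations are 1-dimensional. They are given by chi_k(m) = zeta_5^(k*m) for k = 0,...,4. Row orthogonality: sum_m chi_k(m) conj(chi_l(m)) = 5 * [k = l].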